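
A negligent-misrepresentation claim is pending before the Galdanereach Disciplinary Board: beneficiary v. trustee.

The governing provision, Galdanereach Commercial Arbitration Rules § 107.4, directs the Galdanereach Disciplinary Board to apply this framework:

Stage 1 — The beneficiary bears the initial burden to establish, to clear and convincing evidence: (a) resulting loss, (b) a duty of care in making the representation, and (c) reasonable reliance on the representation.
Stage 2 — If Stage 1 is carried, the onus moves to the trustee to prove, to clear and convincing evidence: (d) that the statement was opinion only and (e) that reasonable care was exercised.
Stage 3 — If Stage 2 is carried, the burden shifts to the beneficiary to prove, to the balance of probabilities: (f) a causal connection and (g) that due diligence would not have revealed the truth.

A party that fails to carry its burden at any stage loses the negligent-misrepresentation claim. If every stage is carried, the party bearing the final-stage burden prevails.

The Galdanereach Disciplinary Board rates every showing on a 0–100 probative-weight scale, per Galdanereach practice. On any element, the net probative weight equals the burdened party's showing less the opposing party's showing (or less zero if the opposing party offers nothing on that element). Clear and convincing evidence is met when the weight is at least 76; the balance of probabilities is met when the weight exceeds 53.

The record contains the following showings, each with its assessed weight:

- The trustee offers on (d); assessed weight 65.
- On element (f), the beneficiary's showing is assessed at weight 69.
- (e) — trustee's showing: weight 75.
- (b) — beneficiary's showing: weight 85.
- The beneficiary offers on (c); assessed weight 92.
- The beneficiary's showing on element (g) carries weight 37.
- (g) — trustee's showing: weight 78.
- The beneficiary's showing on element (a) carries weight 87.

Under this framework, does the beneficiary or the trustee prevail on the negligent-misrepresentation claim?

beneficiary

At Stage 1 the beneficiary must meet clear and convincing evidence (weight is at least 76): on (a) the weight is 87, ≥ 76, so (a) meets the standard; on (b) the weight is 85, which does reach 76, so (b) meets the standard; on (c) the weight is 92, which does reach 76, so (c) meets the standard.
  Stage 1 carried; the burden shifts to the trustee.
At Stage 2 the trustee must meet clear and convincing evidence (weight is at least 76): on (d) the weight is 65, < 76, so (d) does not meet the standard; on (e) the weight is 75, < 76, so (e) does not meet the standard.
  Stage 2 not carried; the trustee fails its burden.
So the beneficiary prevails.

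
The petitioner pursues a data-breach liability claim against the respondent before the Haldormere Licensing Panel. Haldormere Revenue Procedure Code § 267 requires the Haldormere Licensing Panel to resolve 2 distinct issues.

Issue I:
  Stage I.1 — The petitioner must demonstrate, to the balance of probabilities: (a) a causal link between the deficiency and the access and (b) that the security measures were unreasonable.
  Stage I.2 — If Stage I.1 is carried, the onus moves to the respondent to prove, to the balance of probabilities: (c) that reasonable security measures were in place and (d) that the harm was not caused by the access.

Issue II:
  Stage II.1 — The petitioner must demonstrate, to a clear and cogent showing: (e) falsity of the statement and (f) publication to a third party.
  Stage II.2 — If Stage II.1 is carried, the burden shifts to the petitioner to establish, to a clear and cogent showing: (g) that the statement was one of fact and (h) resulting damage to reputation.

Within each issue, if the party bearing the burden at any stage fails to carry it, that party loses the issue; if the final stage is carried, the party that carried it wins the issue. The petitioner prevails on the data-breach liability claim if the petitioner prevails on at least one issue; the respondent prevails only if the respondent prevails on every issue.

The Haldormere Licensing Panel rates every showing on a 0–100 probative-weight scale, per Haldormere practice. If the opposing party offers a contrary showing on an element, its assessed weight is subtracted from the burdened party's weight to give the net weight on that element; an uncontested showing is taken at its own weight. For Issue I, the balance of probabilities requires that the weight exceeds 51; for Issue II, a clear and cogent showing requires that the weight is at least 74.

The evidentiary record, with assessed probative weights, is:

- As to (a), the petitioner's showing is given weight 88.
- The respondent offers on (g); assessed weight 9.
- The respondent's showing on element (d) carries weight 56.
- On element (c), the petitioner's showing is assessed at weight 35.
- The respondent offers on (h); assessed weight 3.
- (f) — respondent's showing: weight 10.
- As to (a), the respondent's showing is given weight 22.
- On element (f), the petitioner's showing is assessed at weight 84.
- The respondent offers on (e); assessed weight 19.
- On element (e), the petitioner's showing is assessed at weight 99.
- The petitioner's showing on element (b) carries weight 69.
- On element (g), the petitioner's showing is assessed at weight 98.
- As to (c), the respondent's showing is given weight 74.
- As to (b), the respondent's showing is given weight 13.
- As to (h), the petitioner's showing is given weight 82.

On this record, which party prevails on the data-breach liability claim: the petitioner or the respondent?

— Issue I —
Stage I.1 (petitioner, the balance of probabilities, weight exceeds 51): (a) net 88−22=66 > 51 — meets; (b) net 69−13=56 > 51 — meets.
  Stage I.1 is satisfied; the onus moves to the respondent.
Stage I.2 (respondent, the balance of probabilities, weight exceeds 51): (c) net 74−35=39 ≤ 51 — fails; (d) 56 > 51 — meets.
  Not every element is met, so the respondent fails to carry Stage I.2.
The analysis ends at Stage I.2; the petitioner prevails on this issue.
— Issue II —
Stage II.1 — burden on petitioner; standard: a clear and cogent showing (weight is at least 74).
    (e): 99 − 19 = 80 ≥ 74 [met]
    (f): 84 − 10 = 74 ≥ 74 [met]
  All elements met. The petitioner retains the burden for Stage II.2.
Stage II.2 — burden on petitioner; standard: a clear and cogent showing (weight is at least 74).
    (g): 98 − 9 = 89 ≥ 74 [met]
    (h): 82 − 3 = 79 ≥ 74 [met]
  The petitioner carries the last stage.
Every stage carried; the petitioner prevails on this issue.
Per-issue: Issue I → petitioner; Issue II → petitioner. The petitioner must prevail on at least one issue; overall, the petitioner prevails.

petitioner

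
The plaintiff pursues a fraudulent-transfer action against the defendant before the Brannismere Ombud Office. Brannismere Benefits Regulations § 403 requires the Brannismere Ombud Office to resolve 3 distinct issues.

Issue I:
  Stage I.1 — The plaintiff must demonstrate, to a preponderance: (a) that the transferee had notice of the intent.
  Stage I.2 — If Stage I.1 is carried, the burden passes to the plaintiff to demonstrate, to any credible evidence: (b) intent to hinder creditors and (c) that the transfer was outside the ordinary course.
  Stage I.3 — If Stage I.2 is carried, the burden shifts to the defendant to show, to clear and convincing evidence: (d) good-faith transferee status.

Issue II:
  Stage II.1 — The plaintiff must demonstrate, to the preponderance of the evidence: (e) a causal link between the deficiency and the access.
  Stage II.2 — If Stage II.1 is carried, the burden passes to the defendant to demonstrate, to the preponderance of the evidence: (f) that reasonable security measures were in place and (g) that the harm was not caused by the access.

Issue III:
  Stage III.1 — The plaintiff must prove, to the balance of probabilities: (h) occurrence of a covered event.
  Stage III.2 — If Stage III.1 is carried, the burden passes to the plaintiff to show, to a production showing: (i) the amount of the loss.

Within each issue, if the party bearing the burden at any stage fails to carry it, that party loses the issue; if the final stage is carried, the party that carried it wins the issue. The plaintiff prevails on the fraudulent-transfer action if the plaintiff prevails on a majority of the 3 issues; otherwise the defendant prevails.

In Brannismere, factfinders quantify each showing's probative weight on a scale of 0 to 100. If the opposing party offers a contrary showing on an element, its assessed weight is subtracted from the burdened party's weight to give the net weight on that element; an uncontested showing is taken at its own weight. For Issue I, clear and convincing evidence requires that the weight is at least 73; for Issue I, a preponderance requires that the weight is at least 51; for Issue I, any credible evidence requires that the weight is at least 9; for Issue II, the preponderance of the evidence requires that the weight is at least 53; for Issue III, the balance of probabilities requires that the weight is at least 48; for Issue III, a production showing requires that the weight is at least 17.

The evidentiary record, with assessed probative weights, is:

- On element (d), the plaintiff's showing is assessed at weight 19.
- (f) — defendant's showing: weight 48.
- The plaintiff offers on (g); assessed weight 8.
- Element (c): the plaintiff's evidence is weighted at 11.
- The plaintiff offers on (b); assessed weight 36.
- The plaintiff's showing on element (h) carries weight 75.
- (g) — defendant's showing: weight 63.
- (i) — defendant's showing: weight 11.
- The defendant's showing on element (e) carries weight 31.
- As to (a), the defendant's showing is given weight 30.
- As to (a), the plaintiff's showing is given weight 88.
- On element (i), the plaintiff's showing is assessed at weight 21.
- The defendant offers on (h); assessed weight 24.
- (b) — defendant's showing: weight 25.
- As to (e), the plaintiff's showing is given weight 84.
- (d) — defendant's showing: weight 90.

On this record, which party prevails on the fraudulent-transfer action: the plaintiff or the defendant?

— Issue I —
At Stage I.1 the plaintiff must meet a preponderance (weight is at least 51): on (a) the weight is 88 less the opposing 30 gives net 58, ≥ 51, so (a) meets the standard.
  All elements met. The plaintiff retains the burden for Stage I.2.
At Stage I.2 the plaintiff must meet any credible evidence (weight is at least 9): on (b) the weight is 36 less the opposing 25 gives net 11, which does reach 9, so (b) meets the standard; on (c) the weight is 11, ≥ 9, so (c) meets the standard.
  The plaintiff carries Stage I.2; the defendant now bears the burden.
At Stage I.3 the defendant must meet clear and convincing evidence (weight is at least 73): on (d) the weight is 90 less the opposing 19 gives net 71, which does not reach 73, so (d) does not meet the standard.
  Stage I.3 not carried; the defendant fails its burden.
The plaintiff prevails on this issue.
— Issue II —
Stage II.1 — burden on plaintiff; standard: the preponderance of the evidence (weight is at least 53).
    (e): 84 − 31 = 53 ≥ 53 [met]
  The plaintiff carries Stage II.1; the defendant now bears the burden.
Stage II.2 — burden on defendant; standard: the preponderance of the evidence (weight is at least 53).
    (f): 48 < 53 [not met]
    (g): 63 − 8 = 55 ≥ 53 [met]
  Not every element is met, so the defendant fails to carry Stage II.2.
The plaintiff prevails on this issue.
— Issue III —
Stage III.1 — burden on plaintiff; standard: the balance of probabilities (weight is at least 48).
    (h): 75 − 24 = 51 ≥ 48 [met]
  Stage III.1 carried; the burden remains with the plaintiff.
Stage III.2 — burden on plaintiff; standard: a production showing (weight is at least 17).
    (i): 21 − 11 = 10 < 17 [not met]
  Not every element is met, so the plaintiff fails to carry Stage III.2.
So the defendant prevails on this issue.
Per-issue: Issue I → plaintiff; Issue II → plaintiff; Issue III → defendant. The plaintiff must prevail on a majority of issues; overall, the plaintiff prevails.

plaintiff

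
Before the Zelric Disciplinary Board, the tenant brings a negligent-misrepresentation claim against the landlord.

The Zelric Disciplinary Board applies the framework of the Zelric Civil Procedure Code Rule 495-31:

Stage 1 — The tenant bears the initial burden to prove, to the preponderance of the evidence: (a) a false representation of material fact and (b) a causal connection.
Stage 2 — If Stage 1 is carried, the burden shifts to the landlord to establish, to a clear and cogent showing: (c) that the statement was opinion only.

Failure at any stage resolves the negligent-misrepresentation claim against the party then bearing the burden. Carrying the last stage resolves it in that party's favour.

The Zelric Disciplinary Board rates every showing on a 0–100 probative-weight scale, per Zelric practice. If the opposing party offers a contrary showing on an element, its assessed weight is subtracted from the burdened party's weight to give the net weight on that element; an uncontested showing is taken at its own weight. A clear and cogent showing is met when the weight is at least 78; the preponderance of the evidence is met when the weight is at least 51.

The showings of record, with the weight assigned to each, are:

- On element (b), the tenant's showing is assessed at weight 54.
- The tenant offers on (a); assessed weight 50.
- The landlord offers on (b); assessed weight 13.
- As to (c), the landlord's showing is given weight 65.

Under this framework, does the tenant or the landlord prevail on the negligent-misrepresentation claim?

landlord

Stage 1 (tenant, the preponderance of the evidence, weight is at least 51): (a) 50 < 51 — fails; (b) net 54−13=41 < 51 — fails.
  Stage 1 not carried; the tenant fails its burden.
So the landlord prevails.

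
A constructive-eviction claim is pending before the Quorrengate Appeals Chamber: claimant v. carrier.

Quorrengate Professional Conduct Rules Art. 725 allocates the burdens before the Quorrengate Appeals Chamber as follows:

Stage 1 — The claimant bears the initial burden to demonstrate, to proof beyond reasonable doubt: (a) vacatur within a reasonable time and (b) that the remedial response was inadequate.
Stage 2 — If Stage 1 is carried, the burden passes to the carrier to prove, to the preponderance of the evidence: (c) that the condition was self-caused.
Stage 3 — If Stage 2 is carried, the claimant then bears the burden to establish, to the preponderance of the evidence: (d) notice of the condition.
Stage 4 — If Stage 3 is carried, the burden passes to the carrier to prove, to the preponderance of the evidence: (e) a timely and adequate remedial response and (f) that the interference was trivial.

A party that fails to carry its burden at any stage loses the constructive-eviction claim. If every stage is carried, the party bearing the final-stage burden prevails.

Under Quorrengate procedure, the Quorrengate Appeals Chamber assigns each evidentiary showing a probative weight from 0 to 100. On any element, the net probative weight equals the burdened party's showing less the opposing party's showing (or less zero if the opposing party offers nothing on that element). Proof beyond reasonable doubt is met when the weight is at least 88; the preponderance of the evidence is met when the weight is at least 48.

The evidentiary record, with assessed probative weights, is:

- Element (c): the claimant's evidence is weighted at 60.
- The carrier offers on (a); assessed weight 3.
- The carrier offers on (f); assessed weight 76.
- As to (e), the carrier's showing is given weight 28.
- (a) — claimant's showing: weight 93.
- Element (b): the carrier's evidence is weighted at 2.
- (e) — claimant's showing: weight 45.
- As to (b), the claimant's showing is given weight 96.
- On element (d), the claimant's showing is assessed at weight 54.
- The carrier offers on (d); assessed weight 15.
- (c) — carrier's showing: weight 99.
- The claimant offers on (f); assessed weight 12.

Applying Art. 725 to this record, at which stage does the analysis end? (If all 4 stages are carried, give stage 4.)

stage 2

Stage 1 (claimant, proof beyond reasonable doubt, weight is at least 88): (a) net 93−3=90 ≥ 88 — meets; (b) net 96−2=94 ≥ 88 — meets.
  The claimant carries Stage 1; the carrier now bears the burden.
Stage 2 (carrier, the preponderance of the evidence, weight is at least 48): (c) net 99−60=39 < 48 — fails.
  The carrier does not carry Stage 2.
So the claimant prevails.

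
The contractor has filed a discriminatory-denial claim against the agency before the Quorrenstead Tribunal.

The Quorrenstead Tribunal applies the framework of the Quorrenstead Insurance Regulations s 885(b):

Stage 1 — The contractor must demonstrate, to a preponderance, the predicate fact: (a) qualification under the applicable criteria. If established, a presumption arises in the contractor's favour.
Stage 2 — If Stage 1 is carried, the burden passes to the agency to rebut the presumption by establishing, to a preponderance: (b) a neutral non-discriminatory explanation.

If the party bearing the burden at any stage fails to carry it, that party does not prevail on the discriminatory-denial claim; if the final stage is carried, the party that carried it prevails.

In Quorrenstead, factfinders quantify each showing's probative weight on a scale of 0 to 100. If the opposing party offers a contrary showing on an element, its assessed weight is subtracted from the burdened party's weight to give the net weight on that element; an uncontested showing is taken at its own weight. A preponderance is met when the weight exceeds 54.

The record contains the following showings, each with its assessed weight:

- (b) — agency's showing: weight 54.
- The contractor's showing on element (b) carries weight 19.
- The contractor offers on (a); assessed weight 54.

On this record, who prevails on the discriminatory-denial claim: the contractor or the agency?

agency

Stage 1 (contractor, a preponderance, weight exceeds 54): (a) 54 ≤ 54 — fails.
  Stage 1 not carried; the contractor fails its burden.
The analysis ends at Stage 1; the agency prevails.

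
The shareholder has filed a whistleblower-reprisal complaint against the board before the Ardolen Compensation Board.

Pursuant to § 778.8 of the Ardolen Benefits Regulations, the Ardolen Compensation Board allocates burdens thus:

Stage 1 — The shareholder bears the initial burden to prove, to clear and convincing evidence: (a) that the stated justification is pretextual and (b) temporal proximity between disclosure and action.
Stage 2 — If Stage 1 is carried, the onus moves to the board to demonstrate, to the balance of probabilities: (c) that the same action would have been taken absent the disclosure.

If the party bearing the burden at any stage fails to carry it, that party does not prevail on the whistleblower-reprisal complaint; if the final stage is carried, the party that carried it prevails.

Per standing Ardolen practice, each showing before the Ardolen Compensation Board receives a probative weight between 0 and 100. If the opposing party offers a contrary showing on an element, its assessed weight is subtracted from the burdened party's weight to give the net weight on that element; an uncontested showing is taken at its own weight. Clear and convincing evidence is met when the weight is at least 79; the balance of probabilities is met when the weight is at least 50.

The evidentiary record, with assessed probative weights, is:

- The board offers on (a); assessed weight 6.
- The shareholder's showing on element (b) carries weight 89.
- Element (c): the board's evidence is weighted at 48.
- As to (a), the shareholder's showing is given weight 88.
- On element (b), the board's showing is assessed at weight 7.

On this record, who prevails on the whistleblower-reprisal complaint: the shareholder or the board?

shareholder

Stage 1 — burden on shareholder; standard: clear and convincing evidence (weight is at least 79).
    (a): 88 − 6 = 82 ≥ 79 [met]
    (b): 89 − 7 = 82 ≥ 79 [met]
  All elements met. The burden passes to the board.
Stage 2 — burden on board; standard: the balance of probabilities (weight is at least 50).
    (c): 48 < 50 [not met]
  Not every element is met, so the board fails to carry Stage 2.
The analysis ends at Stage 2; the shareholder prevails.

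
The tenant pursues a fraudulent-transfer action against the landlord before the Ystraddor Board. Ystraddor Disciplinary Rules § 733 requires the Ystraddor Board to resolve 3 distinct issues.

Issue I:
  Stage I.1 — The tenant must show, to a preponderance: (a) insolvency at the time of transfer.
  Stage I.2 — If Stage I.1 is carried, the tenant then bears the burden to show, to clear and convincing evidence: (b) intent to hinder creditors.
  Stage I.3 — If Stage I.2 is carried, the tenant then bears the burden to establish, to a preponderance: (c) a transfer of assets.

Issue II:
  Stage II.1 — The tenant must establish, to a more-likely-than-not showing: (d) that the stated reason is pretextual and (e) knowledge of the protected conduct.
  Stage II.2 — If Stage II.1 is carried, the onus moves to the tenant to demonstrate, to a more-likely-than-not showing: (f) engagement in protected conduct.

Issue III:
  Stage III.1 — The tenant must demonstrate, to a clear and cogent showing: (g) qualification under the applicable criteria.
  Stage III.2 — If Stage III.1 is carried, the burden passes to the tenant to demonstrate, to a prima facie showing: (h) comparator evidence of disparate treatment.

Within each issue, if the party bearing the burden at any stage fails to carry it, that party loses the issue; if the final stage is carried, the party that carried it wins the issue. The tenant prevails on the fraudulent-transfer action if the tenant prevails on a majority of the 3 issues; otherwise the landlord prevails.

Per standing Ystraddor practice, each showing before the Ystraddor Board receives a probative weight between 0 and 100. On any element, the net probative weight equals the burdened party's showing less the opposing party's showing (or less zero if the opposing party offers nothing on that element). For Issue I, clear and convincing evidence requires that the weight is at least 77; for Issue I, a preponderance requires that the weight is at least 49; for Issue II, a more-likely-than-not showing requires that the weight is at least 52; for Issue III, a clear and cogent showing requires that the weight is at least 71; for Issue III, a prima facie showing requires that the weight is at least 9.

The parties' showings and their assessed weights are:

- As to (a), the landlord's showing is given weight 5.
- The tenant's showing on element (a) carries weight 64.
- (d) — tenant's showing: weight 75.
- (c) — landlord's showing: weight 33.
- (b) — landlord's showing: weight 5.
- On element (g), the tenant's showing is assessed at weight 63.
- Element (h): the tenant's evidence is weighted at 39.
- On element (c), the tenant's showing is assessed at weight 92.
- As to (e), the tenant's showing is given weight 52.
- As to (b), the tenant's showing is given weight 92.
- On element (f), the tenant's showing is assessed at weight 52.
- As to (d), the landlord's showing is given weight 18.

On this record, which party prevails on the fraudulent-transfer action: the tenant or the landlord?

tenant

— Issue I —
At Stage I.1 the tenant must meet a preponderance (weight is at least 49): on (a) the weight is 64 less the opposing 5 gives net 59, ≥ 49, so (a) meets the standard.
  All elements met. The tenant retains the burden for Stage I.2.
At Stage I.2 the tenant must meet clear and convincing evidence (weight is at least 77): on (b) the weight is 92 less the opposing 5 gives net 87, ≥ 77, so (b) meets the standard.
  Stage I.2 is satisfied; the tenant continues to bear the burden.
At Stage I.3 the tenant must meet a preponderance (weight is at least 49): on (c) the weight is 92 less the opposing 33 gives net 59, ≥ 49, so (c) meets the standard.
  Stage I.3 carried; the final stage is satisfied.
All stages carried — the tenant prevails on this issue.
— Issue II —
At Stage II.1 the tenant must meet a more-likely-than-not showing (weight is at least 52): on (d) the weight is 75 less the opposing 18 gives net 57, which does reach 52, so (d) meets the standard; on (e) the weight is 52, ≥ 52, so (e) meets the standard.
  Stage II.1 is satisfied; the tenant continues to bear the burden.
At Stage II.2 the tenant must meet a more-likely-than-not showing (weight is at least 52): on (f) the weight is 52, ≥ 52, so (f) meets the standard.
  The tenant carries the last stage.
With every stage satisfied, the tenant prevails on this issue.
— Issue III —
Stage III.1 (tenant, a clear and cogent showing, weight is at least 71): (g) 63 < 71 — fails.
  Not every element is met, so the tenant fails to carry Stage III.1.
The analysis ends at Stage III.1; the landlord prevails on this issue.
Per-issue: Issue I → tenant; Issue II → tenant; Issue III → landlord. The tenant must prevail on a majority of issues; overall, the tenant prevails.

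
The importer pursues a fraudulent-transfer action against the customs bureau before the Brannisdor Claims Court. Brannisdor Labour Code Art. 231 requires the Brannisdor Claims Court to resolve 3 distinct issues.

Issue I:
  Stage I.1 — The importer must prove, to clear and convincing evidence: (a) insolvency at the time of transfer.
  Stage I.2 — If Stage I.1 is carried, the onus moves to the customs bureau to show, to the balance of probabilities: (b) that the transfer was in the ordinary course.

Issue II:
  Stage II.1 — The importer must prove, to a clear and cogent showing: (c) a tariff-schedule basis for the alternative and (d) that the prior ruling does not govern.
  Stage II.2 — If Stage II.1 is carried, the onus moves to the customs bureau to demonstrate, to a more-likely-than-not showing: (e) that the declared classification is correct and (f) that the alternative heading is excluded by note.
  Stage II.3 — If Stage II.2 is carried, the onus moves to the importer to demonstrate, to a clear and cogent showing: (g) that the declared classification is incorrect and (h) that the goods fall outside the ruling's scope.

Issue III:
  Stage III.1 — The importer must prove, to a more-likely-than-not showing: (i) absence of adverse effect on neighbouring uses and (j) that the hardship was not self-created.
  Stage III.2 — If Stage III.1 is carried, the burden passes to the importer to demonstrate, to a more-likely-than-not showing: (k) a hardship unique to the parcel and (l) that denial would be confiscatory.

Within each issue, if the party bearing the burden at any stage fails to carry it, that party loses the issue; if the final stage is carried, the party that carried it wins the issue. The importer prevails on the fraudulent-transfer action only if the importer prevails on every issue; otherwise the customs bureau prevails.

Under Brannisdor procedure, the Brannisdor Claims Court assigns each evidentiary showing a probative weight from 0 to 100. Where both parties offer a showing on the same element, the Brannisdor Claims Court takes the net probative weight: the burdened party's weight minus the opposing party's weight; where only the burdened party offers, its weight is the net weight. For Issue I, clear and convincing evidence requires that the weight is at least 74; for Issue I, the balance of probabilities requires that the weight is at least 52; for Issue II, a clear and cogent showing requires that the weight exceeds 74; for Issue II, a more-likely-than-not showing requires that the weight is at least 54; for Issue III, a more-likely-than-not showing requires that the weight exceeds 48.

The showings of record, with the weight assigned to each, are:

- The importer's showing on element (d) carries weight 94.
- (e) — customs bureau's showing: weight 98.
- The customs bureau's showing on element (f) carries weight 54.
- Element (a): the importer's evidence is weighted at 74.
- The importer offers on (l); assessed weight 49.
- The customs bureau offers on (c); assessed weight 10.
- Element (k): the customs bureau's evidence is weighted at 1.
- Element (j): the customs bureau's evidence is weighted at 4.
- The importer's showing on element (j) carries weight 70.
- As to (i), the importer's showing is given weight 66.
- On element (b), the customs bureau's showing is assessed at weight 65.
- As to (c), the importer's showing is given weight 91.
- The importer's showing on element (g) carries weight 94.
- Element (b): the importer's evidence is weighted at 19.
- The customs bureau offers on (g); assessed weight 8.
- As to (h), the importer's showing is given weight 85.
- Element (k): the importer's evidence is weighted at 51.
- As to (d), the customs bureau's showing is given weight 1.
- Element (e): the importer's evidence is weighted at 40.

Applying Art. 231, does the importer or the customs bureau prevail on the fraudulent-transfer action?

— Issue I —
At Stage I.1 the importer must meet clear and convincing evidence (weight is at least 74): on (a) the weight is 74, ≥ 74, so (a) meets the standard.
  Stage I.1 is satisfied; the onus moves to the customs bureau.
At Stage I.2 the customs bureau must meet the balance of probabilities (weight is at least 52): on (b) the weight is 65 less the opposing 19 gives net 46, which does not reach 52, so (b) does not meet the standard.
  Stage I.2 not carried; the customs bureau fails its burden.
The analysis ends at Stage I.2; the importer prevails on this issue.
— Issue II —
At Stage II.1 the importer must meet a clear and cogent showing (weight exceeds 74): on (c) the weight is 91 less the opposing 10 gives net 81, > 74, so (c) meets the standard; on (d) the weight is 94 less the opposing 1 gives net 93, > 74, so (d) meets the standard.
  The importer carries Stage II.1; the customs bureau now bears the burden.
At Stage II.2 the customs bureau must meet a more-likely-than-not showing (weight is at least 54): on (e) the weight is 98 less the opposing 40 gives net 58, which does reach 54, so (e) meets the standard; on (f) the weight is 54, which does reach 54, so (f) meets the standard.
  Stage II.2 carried; the burden shifts to the importer.
At Stage II.3 the importer must meet a clear and cogent showing (weight exceeds 74): on (g) the weight is 94 less the opposing 8 gives net 86, which does exceed 74, so (g) meets the standard; on (h) the weight is 85, > 74, so (h) meets the standard.
  All elements met at the final stage.
Every stage carried; the importer prevails on this issue.
— Issue III —
Stage III.1 (importer, a more-likely-than-not showing, weight exceeds 48): (i) 66 > 48 — meets; (j) net 70−4=66 > 48 — meets.
  Stage III.1 is satisfied; the importer continues to bear the burden.
Stage III.2 (importer, a more-likely-than-not showing, weight exceeds 48): (k) net 51−1=50 > 48 — meets; (l) 49 > 48 — meets.
  All elements met at the final stage.
With every stage satisfied, the importer prevails on this issue.
Per-issue: Issue I → importer; Issue II → importer; Issue III → importer. The importer must prevail on every issue; overall, the importer prevails.

importer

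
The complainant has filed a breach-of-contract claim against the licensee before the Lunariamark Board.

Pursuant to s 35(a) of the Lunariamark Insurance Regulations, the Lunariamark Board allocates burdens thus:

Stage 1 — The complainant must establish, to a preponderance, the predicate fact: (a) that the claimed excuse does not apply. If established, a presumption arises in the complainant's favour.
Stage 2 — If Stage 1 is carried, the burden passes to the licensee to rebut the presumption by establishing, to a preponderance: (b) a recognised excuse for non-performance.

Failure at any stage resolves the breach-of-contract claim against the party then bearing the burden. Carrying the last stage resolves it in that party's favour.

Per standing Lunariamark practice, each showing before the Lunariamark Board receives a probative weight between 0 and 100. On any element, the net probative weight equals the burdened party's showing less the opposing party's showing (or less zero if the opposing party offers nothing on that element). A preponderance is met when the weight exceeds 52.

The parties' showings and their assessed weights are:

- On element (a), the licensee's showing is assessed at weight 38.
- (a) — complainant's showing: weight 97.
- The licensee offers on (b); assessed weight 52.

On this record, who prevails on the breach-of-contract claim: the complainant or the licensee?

complainant

Stage 1 — burden on complainant; standard: a preponderance (weight exceeds 52).
    (a): 97 − 38 = 59 > 52 [met]
  Stage 1 carried; the burden shifts to the licensee.
Stage 2 — burden on licensee; standard: a preponderance (weight exceeds 52).
    (b): 52 ≤ 52 [not met]
  Not every element is met, so the licensee fails to carry Stage 2.
The complainant prevails.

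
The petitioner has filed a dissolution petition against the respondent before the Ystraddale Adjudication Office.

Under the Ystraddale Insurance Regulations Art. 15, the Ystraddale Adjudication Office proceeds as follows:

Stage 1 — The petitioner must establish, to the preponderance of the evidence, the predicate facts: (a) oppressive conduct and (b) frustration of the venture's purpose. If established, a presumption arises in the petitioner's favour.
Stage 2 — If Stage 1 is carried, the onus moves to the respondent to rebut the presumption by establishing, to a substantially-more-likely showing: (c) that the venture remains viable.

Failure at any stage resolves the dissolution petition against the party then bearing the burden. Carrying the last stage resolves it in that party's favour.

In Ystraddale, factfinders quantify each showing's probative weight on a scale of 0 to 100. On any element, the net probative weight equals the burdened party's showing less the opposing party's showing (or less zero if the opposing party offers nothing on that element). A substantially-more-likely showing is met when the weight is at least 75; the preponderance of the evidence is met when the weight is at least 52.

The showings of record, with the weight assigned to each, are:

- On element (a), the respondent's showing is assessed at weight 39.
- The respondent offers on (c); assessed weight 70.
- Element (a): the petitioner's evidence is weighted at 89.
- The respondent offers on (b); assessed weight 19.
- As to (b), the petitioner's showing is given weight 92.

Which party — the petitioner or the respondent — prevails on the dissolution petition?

respondent

Stage 1 (petitioner, the preponderance of the evidence, weight is at least 52): (a) net 89−39=50 < 52 — fails; (b) net 92−19=73 ≥ 52 — meets.
  Not every element is met, so the petitioner fails to carry Stage 1.
The analysis ends at Stage 1; the respondent prevails.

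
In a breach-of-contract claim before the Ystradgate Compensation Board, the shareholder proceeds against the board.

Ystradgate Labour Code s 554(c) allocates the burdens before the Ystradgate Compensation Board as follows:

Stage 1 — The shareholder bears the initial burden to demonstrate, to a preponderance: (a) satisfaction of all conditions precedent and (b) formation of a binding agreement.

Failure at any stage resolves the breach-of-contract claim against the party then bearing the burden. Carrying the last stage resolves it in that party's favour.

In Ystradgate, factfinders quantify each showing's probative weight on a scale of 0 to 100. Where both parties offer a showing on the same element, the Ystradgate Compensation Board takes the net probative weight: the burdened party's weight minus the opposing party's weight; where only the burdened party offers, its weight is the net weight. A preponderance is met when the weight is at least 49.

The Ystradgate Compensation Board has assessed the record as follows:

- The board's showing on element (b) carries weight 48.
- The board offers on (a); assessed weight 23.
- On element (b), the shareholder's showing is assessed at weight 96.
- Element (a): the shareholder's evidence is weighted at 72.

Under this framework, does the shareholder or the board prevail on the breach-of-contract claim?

At Stage 1 the shareholder must meet a preponderance (weight is at least 49): on (a) the weight is 72 less the opposing 23 gives net 49, ≥ 49, so (a) meets the standard; on (b) the weight is 96 less the opposing 48 gives net 48, which does not reach 49, so (b) does not meet the standard.
  The shareholder does not carry Stage 1.
The analysis ends at Stage 1; the board prevails.

board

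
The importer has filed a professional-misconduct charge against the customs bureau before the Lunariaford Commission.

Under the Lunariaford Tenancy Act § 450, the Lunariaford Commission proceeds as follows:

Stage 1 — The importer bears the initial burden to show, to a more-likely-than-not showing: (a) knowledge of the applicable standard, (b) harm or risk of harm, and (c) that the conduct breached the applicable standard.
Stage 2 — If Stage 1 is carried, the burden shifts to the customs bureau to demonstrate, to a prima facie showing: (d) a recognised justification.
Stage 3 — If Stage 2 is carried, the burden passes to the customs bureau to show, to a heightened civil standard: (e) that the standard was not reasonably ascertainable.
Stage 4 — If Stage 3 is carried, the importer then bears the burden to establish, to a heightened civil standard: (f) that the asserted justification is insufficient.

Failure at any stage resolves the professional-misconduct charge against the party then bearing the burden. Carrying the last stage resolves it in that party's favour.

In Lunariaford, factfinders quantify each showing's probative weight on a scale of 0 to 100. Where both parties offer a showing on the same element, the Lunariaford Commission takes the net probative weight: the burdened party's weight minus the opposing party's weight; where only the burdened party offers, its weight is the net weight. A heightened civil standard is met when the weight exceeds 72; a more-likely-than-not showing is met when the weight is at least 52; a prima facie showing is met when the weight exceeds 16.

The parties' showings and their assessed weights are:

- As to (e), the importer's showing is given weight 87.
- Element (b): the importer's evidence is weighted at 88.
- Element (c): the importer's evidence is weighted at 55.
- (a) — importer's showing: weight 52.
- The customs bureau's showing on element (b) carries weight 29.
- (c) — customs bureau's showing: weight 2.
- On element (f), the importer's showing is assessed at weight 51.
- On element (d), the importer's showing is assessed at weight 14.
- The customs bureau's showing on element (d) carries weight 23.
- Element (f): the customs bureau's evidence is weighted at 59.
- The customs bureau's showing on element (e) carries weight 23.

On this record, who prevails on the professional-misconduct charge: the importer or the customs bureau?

importer

Stage 1 (importer, a more-likely-than-not showing, weight is at least 52): (a) 52 ≥ 52 — meets; (b) net 88−29=59 ≥ 52 — meets; (c) net 55−2=53 ≥ 52 — meets.
  Stage 1 carried; the burden shifts to the customs bureau.
Stage 2 (customs bureau, a prima facie showing, weight exceeds 16): (d) net 23−14=9 ≤ 16 — fails.
  Not every element is met, so the customs bureau fails to carry Stage 2.
The analysis ends at Stage 2; the importer prevails.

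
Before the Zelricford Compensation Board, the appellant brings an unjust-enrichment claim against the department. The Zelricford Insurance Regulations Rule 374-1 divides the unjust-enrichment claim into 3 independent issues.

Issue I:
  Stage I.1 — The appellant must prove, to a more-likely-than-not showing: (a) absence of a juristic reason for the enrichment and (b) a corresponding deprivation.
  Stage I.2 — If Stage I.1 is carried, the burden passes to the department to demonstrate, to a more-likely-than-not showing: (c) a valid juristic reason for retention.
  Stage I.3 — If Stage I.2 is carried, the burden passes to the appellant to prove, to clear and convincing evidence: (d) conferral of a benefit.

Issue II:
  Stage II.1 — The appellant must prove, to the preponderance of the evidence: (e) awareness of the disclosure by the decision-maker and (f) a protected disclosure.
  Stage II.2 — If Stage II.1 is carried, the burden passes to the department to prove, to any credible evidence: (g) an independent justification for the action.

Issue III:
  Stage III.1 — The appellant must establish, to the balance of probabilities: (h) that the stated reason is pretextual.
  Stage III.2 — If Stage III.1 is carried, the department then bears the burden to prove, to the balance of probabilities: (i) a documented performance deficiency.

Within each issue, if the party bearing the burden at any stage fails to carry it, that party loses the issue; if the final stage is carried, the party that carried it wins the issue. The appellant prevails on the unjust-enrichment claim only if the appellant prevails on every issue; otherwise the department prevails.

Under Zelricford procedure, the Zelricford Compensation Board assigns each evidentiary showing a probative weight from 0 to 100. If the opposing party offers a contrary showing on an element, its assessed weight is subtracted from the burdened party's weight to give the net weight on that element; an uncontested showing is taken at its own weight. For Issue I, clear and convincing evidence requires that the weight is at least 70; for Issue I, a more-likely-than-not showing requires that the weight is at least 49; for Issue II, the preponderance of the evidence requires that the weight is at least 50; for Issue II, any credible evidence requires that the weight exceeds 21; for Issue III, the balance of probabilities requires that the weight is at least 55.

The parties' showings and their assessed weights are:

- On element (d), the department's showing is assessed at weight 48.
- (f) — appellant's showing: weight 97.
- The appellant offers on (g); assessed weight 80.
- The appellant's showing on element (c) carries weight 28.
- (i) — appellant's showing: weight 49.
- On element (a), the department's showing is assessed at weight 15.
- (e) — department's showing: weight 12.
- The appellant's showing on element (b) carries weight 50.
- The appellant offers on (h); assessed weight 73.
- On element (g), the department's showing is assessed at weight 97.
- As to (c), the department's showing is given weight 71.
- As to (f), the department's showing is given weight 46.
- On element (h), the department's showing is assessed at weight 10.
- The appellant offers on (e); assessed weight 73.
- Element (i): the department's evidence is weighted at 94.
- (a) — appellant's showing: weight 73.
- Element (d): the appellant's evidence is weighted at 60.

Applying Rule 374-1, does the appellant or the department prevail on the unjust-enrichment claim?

— Issue I —
Stage I.1 — burden on appellant; standard: a more-likely-than-not showing (weight is at least 49).
    (a): 73 − 15 = 58 ≥ 49 [met]
    (b): 50 ≥ 49 [met]
  Stage I.1 is satisfied; the onus moves to the department.
Stage I.2 — burden on department; standard: a more-likely-than-not showing (weight is at least 49).
    (c): 71 − 28 = 43 < 49 [not met]
  The department does not carry Stage I.2.
The analysis ends at Stage I.2; the appellant prevails on this issue.
— Issue II —
At Stage II.1 the appellant must meet the preponderance of the evidence (weight is at least 50): on (e) the weight is 73 less the opposing 12 gives net 61, which does reach 50, so (e) meets the standard; on (f) the weight is 97 less the opposing 46 gives net 51, ≥ 50, so (f) meets the standard.
  The appellant carries Stage II.1; the department now bears the burden.
At Stage II.2 the department must meet any credible evidence (weight exceeds 21): on (g) the weight is 97 less the opposing 80 gives net 17, ≤ 21, so (g) does not meet the standard.
  The department does not carry Stage II.2.
The analysis ends at Stage II.2; the appellant prevails on this issue.
— Issue III —
Stage III.1 — burden on appellant; standard: the balance of probabilities (weight is at least 55).
    (h): 73 − 10 = 63 ≥ 55 [met]
  The appellant carries Stage III.1; the department now bears the burden.
Stage III.2 — burden on department; standard: the balance of probabilities (weight is at least 55).
    (i): 94 − 49 = 45 < 55 [not met]
  The department does not carry Stage III.2.
The appellant prevails on this issue.
Per-issue: Issue I → appellant; Issue II → appellant; Issue III → appellant. The appellant must prevail on every issue; overall, the appellant prevails.

appellant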